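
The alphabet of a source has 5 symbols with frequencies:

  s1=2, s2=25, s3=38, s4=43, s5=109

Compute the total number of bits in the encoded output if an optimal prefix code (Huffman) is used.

417

Build the Huffman tree bottom-up:
merge s1(2) and s2(25): 27
merge 27 and s3(38): 65
merge s4(43) and 65: 108
merge 108 and s5(109): 217
Total encoded bits = sum of merged weights = 27 + 65 + 108 + 217 = 417.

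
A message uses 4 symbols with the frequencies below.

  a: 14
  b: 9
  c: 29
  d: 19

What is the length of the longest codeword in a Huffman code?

Merge the two lowest-weight nodes at each step:
combine b(9), a(14) → 23
combine d(19), 23 → 42
combine c(29), 42 → 71
Maximum depth reached is 3.

3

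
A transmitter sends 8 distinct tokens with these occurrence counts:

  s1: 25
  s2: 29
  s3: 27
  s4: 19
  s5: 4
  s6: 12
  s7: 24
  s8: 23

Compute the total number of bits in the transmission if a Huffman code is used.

Merge the two smallest weights repeatedly:
merge s5(4) and s6(12): 16
merge 16 and s4(19): 35
merge s8(23) and s7(24): 47
merge s1(25) and s3(27): 52
merge s2(29) and 35: 64
merge 47 and 52: 99
merge 64 and 99: 163
Total encoded bits = sum of merged weights = 16 + 35 + 47 + 52 + 64 + 99 + 163 = 476.

476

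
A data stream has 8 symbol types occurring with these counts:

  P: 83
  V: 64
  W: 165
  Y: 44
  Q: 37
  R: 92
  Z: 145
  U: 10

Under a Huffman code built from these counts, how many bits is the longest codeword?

5

Merge the two lowest-weight nodes at each step:
merge U(10) and Q(37): 47
merge Y(44) and 47: 91
merge V(64) and P(83): 147
merge 91 and R(92): 183
merge Z(145) and 147: 292
merge W(165) and 183: 348
merge 292 and 348: 640
Maximum depth reached is 5.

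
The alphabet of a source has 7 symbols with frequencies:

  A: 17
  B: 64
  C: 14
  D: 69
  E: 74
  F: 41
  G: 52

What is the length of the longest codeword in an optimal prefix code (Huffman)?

Merge the two lowest-weight nodes at each step:
C(14) + A(17) → 31
31 + F(41) → 72
G(52) + B(64) → 116
D(69) + 72 → 141
E(74) + 116 → 190
141 + 190 → 331
The rarest symbols sit at the bottom; the longest codeword is 4 bits.

4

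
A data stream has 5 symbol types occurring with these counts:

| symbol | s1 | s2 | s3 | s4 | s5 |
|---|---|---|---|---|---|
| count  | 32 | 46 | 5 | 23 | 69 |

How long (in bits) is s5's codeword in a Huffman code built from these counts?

Repeatedly merge the two smallest:
merge s3(5) and s4(23): 28
merge 28 and s1(32): 60
merge s2(46) and 60: 106
merge s5(69) and 106: 175
s5 is merged only at the final step, so code length = 1.

1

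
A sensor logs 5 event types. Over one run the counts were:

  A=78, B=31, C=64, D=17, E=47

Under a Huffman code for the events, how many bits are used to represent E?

Build the tree from the bottom:
D(17) + B(31) → 48
E(47) + 48 → 95
C(64) + A(78) → 142
95 + 142 → 237
E's leaf is at depth 2, giving a 2-bit codeword.

2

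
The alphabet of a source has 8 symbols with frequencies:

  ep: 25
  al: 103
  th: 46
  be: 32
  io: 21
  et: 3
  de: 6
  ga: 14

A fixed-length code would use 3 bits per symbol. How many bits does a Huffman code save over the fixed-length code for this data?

Fixed-length: 3 bits × 250 symbols = 750 bits.
Huffman merges:
combine et(3), de(6) → 9
combine 9, ga(14) → 23
combine io(21), 23 → 44
combine ep(25), be(32) → 57
combine 44, th(46) → 90
combine 57, 90 → 147
combine al(103), 147 → 250
Huffman total = 9 + 23 + 44 + 57 + 90 + 147 + 250 = 620 bits.
Saving = 750 − 620 = 130 bits.

130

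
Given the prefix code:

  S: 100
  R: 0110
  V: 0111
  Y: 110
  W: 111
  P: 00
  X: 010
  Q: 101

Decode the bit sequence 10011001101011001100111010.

SYRQSYVX

Read left to right; each codeword is recognised as soon as it completes (prefix code):
  100→S | 110→Y | 0110→R | 101→Q | 100→S | 110→Y | 0111→V | 010→X
Decoded message: SYRQSYVX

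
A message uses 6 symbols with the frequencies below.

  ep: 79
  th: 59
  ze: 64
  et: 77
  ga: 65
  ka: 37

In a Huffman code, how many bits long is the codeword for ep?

Build the tree from the bottom:
combine ka(37), th(59) → 96
combine ze(64), ga(65) → 129
combine et(77), ep(79) → 156
combine 96, 129 → 225
combine 156, 225 → 381
ep's leaf is at depth 2, giving a 2-bit codeword.

2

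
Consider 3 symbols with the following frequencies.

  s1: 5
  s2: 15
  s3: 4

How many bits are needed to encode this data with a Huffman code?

Build the Huffman tree bottom-up:
merge s3(4) and s1(5): 9
merge 9 and s2(15): 24
The encoded length is the sum of every internal node's weight: 9 + 24 = 33 bits.

33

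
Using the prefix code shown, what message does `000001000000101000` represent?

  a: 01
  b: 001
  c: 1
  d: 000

Read left to right; each codeword is recognised as soon as it completes (prefix code):
  000→d | 001→b | 000→d | 000→d | 1→c | 01→a | 000→d
Decoded message: dbddcad

dbddcad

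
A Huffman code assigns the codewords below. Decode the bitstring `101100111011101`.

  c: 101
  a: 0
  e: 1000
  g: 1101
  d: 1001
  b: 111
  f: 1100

cdgg

Read left to right; each codeword is recognised as soon as it completes (prefix code):
  101→c | 1001→d | 1101→g | 1101→g
Decoded message: cdgg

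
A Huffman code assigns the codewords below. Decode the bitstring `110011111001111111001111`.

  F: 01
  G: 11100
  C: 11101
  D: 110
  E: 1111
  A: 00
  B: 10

DFEAEGE

Read left to right; each codeword is recognised as soon as it completes (prefix code):
  110→D | 01→F | 1111→E | 00→A | 1111→E | 11100→G | 1111→E
Decoded message: DFEAEGE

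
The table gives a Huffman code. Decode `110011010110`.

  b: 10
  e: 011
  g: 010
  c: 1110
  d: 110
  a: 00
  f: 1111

degd

Read left to right; each codeword is recognised as soon as it completes (prefix code):
  110→d | 011→e | 010→g | 110→d
Decoded message: degd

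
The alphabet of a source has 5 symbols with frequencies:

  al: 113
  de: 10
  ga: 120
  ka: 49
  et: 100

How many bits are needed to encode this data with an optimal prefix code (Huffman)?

843

Merge the two smallest weights repeatedly:
de(10) + ka(49) → 59
59 + et(100) → 159
al(113) + ga(120) → 233
159 + 233 → 392
Total encoded bits = sum of merged weights = 59 + 159 + 233 + 392 = 843.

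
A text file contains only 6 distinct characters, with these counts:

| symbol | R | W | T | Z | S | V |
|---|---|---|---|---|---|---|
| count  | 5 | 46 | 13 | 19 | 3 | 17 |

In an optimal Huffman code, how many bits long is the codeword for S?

4

Repeatedly merge the two smallest:
combine S(3), R(5) → 8
combine 8, T(13) → 21
combine V(17), Z(19) → 36
combine 21, 36 → 57
combine W(46), 57 → 103
S sits 4 levels below the root, so its codeword is 4 bits.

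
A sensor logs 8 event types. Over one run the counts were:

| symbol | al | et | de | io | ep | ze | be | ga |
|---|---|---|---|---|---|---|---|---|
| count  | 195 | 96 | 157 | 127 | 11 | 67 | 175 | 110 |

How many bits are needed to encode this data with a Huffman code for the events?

2696

Build the Huffman tree bottom-up:
ep(11) + ze(67) → 78
78 + et(96) → 174
ga(110) + io(127) → 237
de(157) + 174 → 331
be(175) + al(195) → 370
237 + 331 → 568
370 + 568 → 938
Total encoded bits = sum of merged weights = 78 + 174 + 237 + 331 + 370 + 568 + 938 = 2696.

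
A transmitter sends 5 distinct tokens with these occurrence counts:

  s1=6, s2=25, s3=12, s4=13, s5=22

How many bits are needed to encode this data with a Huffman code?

174

Merge the two smallest weights repeatedly:
merge s1(6) and s3(12): 18
merge s4(13) and 18: 31
merge s5(22) and s2(25): 47
merge 31 and 47: 78
Each symbol's bit-cost is frequency × depth; summing gives 174 bits (equivalently 18 + 31 + 47 + 78).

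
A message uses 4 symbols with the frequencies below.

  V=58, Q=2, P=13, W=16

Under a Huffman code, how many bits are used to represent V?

1

Huffman merges, smallest pair first:
combine Q(2), P(13) → 15
combine 15, W(16) → 31
combine 31, V(58) → 89
V is merged only at the final step, so code length = 1.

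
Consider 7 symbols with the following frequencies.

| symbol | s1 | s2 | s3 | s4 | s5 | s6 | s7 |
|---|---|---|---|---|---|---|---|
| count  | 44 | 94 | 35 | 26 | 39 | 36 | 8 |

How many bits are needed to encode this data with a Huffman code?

Build the Huffman tree bottom-up:
combine s7(8), s4(26) → 34
combine 34, s3(35) → 69
combine s6(36), s5(39) → 75
combine s1(44), 69 → 113
combine 75, s2(94) → 169
combine 113, 169 → 282
Total encoded bits = sum of merged weights = 34 + 69 + 75 + 113 + 169 + 282 = 742.

742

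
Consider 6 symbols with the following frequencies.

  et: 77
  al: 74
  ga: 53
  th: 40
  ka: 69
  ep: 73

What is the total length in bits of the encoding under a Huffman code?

1007

Merge the two smallest weights repeatedly:
combine th(40), ga(53) → 93
combine ka(69), ep(73) → 142
combine al(74), et(77) → 151
combine 93, 142 → 235
combine 151, 235 → 386
Total encoded bits = sum of merged weights = 93 + 142 + 151 + 235 + 386 = 1007.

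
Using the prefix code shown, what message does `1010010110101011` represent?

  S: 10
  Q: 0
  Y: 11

SSQSYQSSY

Read left to right; each codeword is recognised as soon as it completes (prefix code):
  10→S | 10→S | 0→Q | 10→S | 11→Y | 0→Q | 10→S | 10→S | 11→Y
Decoded message: SSQSYQSSY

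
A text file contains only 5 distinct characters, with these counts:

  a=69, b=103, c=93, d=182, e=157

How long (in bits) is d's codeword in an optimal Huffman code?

2

Repeatedly merge the two smallest:
combine a(69), c(93) → 162
combine b(103), e(157) → 260
combine 162, d(182) → 344
combine 260, 344 → 604
The subtree containing d is merged 2 times, so code length = 2.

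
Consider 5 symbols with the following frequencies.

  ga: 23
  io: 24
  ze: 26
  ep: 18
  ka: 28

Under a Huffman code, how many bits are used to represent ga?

3

Repeatedly merge the two smallest:
merge ep(18) and ga(23): 41
merge io(24) and ze(26): 50
merge ka(28) and 41: 69
merge 50 and 69: 119
The subtree containing ga is merged 3 times, so code length = 3.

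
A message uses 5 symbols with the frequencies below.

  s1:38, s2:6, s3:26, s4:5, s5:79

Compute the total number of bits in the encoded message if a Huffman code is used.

Build the Huffman tree bottom-up:
combine s4(5), s2(6) → 11
combine 11, s3(26) → 37
combine 37, s1(38) → 75
combine 75, s5(79) → 154
Total encoded bits = sum of merged weights = 11 + 37 + 75 + 154 = 277.

277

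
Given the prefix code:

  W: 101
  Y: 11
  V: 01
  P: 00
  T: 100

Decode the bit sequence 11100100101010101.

Read left to right; each codeword is recognised as soon as it completes (prefix code):
  11→Y | 100→T | 100→T | 101→W | 01→V | 01→V | 01→V
Decoded message: YTTWVVV

YTTWVVV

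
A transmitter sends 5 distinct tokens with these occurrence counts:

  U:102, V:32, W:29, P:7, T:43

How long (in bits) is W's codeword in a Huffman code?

Build the tree from the bottom:
combine P(7), W(29) → 36
combine V(32), 36 → 68
combine T(43), 68 → 111
combine U(102), 111 → 213
W's leaf is at depth 4, giving a 4-bit codeword.

4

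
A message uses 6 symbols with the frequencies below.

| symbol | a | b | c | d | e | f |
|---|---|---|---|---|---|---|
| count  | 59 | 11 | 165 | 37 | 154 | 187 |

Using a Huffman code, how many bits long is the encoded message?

1381

Merge the two smallest weights repeatedly:
b(11) + d(37) → 48
48 + a(59) → 107
107 + e(154) → 261
c(165) + f(187) → 352
261 + 352 → 613
Each symbol's bit-cost is frequency × depth; summing gives 1381 bits (equivalently 48 + 107 + 261 + 352 + 613).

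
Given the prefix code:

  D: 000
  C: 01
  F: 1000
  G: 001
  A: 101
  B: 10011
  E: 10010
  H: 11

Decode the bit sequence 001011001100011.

Read left to right; each codeword is recognised as soon as it completes (prefix code):
  001→G | 01→C | 10011→B | 000→D | 11→H
Decoded message: GCBDH

GCBDH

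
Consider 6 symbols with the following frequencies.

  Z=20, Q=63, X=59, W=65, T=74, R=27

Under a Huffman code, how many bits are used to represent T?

2

Repeatedly merge the two smallest:
combine Z(20), R(27) → 47
combine 47, X(59) → 106
combine Q(63), W(65) → 128
combine T(74), 106 → 180
combine 128, 180 → 308
T's leaf is at depth 2, giving a 2-bit codeword.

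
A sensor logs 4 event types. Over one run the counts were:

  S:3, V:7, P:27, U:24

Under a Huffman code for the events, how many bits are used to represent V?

Huffman merges, smallest pair first:
combine S(3), V(7) → 10
combine 10, U(24) → 34
combine P(27), 34 → 61
The subtree containing V is merged 3 times, so code length = 3.

3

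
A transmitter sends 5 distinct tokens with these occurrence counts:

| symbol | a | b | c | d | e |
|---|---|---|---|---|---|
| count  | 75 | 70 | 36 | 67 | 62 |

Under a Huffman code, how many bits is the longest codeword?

Merge the two lowest-weight nodes at each step:
combine c(36), e(62) → 98
combine d(67), b(70) → 137
combine a(75), 98 → 173
combine 137, 173 → 310
Maximum depth reached is 3.

3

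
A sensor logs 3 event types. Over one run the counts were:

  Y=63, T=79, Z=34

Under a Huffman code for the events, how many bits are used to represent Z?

Huffman merges, smallest pair first:
Z(34) + Y(63) → 97
T(79) + 97 → 176
Z's leaf is at depth 2, giving a 2-bit codeword.

2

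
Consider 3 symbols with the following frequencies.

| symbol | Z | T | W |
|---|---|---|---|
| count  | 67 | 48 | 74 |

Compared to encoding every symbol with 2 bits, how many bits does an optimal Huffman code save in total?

74

Fixed-length: 2 bits × 189 symbols = 378 bits.
Huffman merges:
merge T(48) and Z(67): 115
merge W(74) and 115: 189
Huffman total = 115 + 189 = 304 bits.
Saving = 378 − 304 = 74 bits.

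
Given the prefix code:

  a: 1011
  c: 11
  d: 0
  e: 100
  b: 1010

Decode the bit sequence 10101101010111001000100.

Read left to right; each codeword is recognised as soon as it completes (prefix code):
  1010→b | 11→c | 0→d | 1010→b | 11→c | 100→e | 100→e | 0→d | 100→e
Decoded message: bcdbceede

bcdbceede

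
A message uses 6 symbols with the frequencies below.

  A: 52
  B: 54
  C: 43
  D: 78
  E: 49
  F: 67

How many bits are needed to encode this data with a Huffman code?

Merge the two smallest weights repeatedly:
C(43) + E(49) → 92
A(52) + B(54) → 106
F(67) + D(78) → 145
92 + 106 → 198
145 + 198 → 343
The encoded length is the sum of every internal node's weight: 92 + 106 + 145 + 198 + 343 = 884 bits.

884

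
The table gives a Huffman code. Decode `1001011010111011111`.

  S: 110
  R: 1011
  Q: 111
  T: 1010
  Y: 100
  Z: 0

Read left to right; each codeword is recognised as soon as it completes (prefix code):
  100→Y | 1011→R | 0→Z | 1011→R | 1011→R | 111→Q
Decoded message: YRZRRQ

YRZRRQ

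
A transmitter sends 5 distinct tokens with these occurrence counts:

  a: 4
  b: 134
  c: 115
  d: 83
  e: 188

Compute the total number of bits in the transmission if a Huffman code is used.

Merge the two smallest weights repeatedly:
combine a(4), d(83) → 87
combine 87, c(115) → 202
combine b(134), e(188) → 322
combine 202, 322 → 524
Each symbol's bit-cost is frequency × depth; summing gives 1135 bits (equivalently 87 + 202 + 322 + 524).

1135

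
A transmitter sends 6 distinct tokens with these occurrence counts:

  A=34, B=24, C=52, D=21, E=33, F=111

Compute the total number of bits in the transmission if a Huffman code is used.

Build the Huffman tree bottom-up:
combine D(21), B(24) → 45
combine E(33), A(34) → 67
combine 45, C(52) → 97
combine 67, 97 → 164
combine F(111), 164 → 275
The encoded length is the sum of every internal node's weight: 45 + 67 + 97 + 164 + 275 = 648 bits.

648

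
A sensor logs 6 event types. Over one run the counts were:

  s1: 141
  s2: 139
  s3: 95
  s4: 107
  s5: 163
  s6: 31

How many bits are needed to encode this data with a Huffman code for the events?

1711

Greedily combine the two least-frequent nodes:
combine s6(31), s3(95) → 126
combine s4(107), 126 → 233
combine s2(139), s1(141) → 280
combine s5(163), 233 → 396
combine 280, 396 → 676
The encoded length is the sum of every internal node's weight: 126 + 233 + 280 + 396 + 676 = 1711 bits.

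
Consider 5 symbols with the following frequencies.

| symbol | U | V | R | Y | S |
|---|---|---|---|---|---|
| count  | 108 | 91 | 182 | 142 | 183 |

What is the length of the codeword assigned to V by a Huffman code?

3

Huffman merges, smallest pair first:
merge V(91) and U(108): 199
merge Y(142) and R(182): 324
merge S(183) and 199: 382
merge 324 and 382: 706
V sits 3 levels below the root, so its codeword is 3 bits.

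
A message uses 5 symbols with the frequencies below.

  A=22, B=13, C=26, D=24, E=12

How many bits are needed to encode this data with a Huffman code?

Merge the two smallest weights repeatedly:
E(12) + B(13) → 25
A(22) + D(24) → 46
25 + C(26) → 51
46 + 51 → 97
The encoded length is the sum of every internal node's weight: 25 + 46 + 51 + 97 = 219 bits.

219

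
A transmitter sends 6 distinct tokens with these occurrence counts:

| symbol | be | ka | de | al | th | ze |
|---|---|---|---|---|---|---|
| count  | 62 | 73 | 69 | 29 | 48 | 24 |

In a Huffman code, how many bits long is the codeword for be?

Huffman merges, smallest pair first:
merge ze(24) and al(29): 53
merge th(48) and 53: 101
merge be(62) and de(69): 131
merge ka(73) and 101: 174
merge 131 and 174: 305
be's leaf is at depth 2, giving a 2-bit codeword.

2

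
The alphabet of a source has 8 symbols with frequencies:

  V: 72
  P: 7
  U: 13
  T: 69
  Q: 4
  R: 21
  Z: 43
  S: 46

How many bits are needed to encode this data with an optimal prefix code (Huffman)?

Greedily combine the two least-frequent nodes:
combine Q(4), P(7) → 11
combine 11, U(13) → 24
combine R(21), 24 → 45
combine Z(43), 45 → 88
combine S(46), T(69) → 115
combine V(72), 88 → 160
combine 115, 160 → 275
Each symbol's bit-cost is frequency × depth; summing gives 718 bits (equivalently 11 + 24 + 45 + 88 + 115 + 160 + 275).

718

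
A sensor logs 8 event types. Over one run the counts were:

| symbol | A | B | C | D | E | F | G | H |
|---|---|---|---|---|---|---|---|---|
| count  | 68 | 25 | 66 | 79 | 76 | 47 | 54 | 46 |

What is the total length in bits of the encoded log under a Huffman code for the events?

1375

Build the Huffman tree bottom-up:
combine B(25), H(46) → 71
combine F(47), G(54) → 101
combine C(66), A(68) → 134
combine 71, E(76) → 147
combine D(79), 101 → 180
combine 134, 147 → 281
combine 180, 281 → 461
Total encoded bits = sum of merged weights = 71 + 101 + 134 + 147 + 180 + 281 + 461 = 1375.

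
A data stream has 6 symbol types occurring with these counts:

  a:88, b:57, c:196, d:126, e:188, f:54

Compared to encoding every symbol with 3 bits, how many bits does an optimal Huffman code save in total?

399

Fixed-length: 3 bits × 709 symbols = 2127 bits.
Huffman merges:
merge f(54) and b(57): 111
merge a(88) and 111: 199
merge d(126) and e(188): 314
merge c(196) and 199: 395
merge 314 and 395: 709
Huffman total = 111 + 199 + 314 + 395 + 709 = 1728 bits.
Saving = 2127 − 1728 = 399 bits.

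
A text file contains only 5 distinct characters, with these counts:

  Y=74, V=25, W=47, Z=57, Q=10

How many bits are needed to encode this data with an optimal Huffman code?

461

Build the Huffman tree bottom-up:
merge Q(10) and V(25): 35
merge 35 and W(47): 82
merge Z(57) and Y(74): 131
merge 82 and 131: 213
The encoded length is the sum of every internal node's weight: 35 + 82 + 131 + 213 = 461 bits.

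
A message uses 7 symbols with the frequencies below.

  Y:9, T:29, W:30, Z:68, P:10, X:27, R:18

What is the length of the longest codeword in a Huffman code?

Merge the two lowest-weight nodes at each step:
Y(9) + P(10) → 19
R(18) + 19 → 37
X(27) + T(29) → 56
W(30) + 37 → 67
56 + 67 → 123
Z(68) + 123 → 191
The first pair merged (Y, P) ends up deepest, at depth 5.

5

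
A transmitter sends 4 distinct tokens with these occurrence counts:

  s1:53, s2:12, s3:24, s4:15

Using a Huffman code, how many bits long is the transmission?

182

Merge the two smallest weights repeatedly:
combine s2(12), s4(15) → 27
combine s3(24), 27 → 51
combine 51, s1(53) → 104
Each symbol's bit-cost is frequency × depth; summing gives 182 bits (equivalently 27 + 51 + 104).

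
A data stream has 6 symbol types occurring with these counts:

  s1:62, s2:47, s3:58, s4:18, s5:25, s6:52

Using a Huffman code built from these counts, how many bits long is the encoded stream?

657

Greedily combine the two least-frequent nodes:
merge s4(18) and s5(25): 43
merge 43 and s2(47): 90
merge s6(52) and s3(58): 110
merge s1(62) and 90: 152
merge 110 and 152: 262
The encoded length is the sum of every internal node's weight: 43 + 90 + 110 + 152 + 262 = 657 bits.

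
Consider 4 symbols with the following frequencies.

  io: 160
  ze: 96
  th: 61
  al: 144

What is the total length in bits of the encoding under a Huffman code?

Build the Huffman tree bottom-up:
combine th(61), ze(96) → 157
combine al(144), 157 → 301
combine io(160), 301 → 461
Each symbol's bit-cost is frequency × depth; summing gives 919 bits (equivalently 157 + 301 + 461).

919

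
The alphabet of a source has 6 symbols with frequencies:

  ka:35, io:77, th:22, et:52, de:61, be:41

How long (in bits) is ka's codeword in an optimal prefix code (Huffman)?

3

Repeatedly merge the two smallest:
merge th(22) and ka(35): 57
merge be(41) and et(52): 93
merge 57 and de(61): 118
merge io(77) and 93: 170
merge 118 and 170: 288
ka's leaf is at depth 3, giving a 3-bit codeword.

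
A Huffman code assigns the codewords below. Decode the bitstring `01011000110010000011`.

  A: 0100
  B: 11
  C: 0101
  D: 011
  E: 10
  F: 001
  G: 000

CEFEAGB

Read left to right; each codeword is recognised as soon as it completes (prefix code):
  0101→C | 10→E | 001→F | 10→E | 0100→A | 000→G | 11→B
Decoded message: CEFEAGB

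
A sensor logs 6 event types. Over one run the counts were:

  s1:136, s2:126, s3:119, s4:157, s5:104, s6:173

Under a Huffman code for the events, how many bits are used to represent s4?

2

Repeatedly merge the two smallest:
combine s5(104), s3(119) → 223
combine s2(126), s1(136) → 262
combine s4(157), s6(173) → 330
combine 223, 262 → 485
combine 330, 485 → 815
s4 sits 2 levels below the root, so its codeword is 2 bits.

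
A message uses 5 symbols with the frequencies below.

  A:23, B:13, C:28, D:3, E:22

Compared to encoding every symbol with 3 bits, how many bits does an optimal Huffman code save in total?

73

Fixed-length: 3 bits × 89 symbols = 267 bits.
Huffman merges:
combine D(3), B(13) → 16
combine 16, E(22) → 38
combine A(23), C(28) → 51
combine 38, 51 → 89
Huffman total = 16 + 38 + 51 + 89 = 194 bits.
Saving = 267 − 194 = 73 bits.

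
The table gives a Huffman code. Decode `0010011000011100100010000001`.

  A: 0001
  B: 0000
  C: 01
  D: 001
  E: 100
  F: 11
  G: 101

Read left to right; each codeword is recognised as soon as it completes (prefix code):
  001→D | 001→D | 100→E | 001→D | 11→F | 001→D | 0001→A | 0000→B | 001→D
Decoded message: DDEDFDABD

DDEDFDABD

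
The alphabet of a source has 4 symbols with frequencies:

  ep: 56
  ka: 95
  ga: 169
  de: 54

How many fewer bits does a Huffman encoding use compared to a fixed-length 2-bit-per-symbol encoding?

Fixed-length: 2 bits × 374 symbols = 748 bits.
Huffman merges:
merge de(54) and ep(56): 110
merge ka(95) and 110: 205
merge ga(169) and 205: 374
Huffman total = 110 + 205 + 374 = 689 bits.
Saving = 748 − 689 = 59 bits.

59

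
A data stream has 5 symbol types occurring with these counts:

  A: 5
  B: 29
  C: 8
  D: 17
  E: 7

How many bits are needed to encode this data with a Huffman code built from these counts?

Build the Huffman tree bottom-up:
merge A(5) and E(7): 12
merge C(8) and 12: 20
merge D(17) and 20: 37
merge B(29) and 37: 66
Each symbol's bit-cost is frequency × depth; summing gives 135 bits (equivalently 12 + 20 + 37 + 66).

135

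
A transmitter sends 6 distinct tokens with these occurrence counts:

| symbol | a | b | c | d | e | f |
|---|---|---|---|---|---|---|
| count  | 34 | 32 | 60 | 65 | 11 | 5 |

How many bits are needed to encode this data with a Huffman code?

Merge the two smallest weights repeatedly:
merge f(5) and e(11): 16
merge 16 and b(32): 48
merge a(34) and 48: 82
merge c(60) and d(65): 125
merge 82 and 125: 207
The encoded length is the sum of every internal node's weight: 16 + 48 + 82 + 125 + 207 = 478 bits.

478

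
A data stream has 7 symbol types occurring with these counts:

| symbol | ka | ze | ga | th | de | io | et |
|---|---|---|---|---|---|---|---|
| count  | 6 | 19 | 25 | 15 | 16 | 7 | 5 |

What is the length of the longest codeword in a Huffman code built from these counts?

4

Merge the two lowest-weight nodes at each step:
et(5) + ka(6) → 11
io(7) + 11 → 18
th(15) + de(16) → 31
18 + ze(19) → 37
ga(25) + 31 → 56
37 + 56 → 93
Maximum depth reached is 4.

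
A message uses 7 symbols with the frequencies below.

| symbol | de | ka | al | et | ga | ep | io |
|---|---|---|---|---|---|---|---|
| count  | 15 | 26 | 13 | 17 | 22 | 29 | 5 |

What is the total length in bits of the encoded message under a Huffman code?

344

Greedily combine the two least-frequent nodes:
combine io(5), al(13) → 18
combine de(15), et(17) → 32
combine 18, ga(22) → 40
combine ka(26), ep(29) → 55
combine 32, 40 → 72
combine 55, 72 → 127
Total encoded bits = sum of merged weights = 18 + 32 + 40 + 55 + 72 + 127 = 344.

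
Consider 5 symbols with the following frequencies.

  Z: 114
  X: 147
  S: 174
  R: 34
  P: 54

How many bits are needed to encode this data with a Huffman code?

Build the Huffman tree bottom-up:
merge R(34) and P(54): 88
merge 88 and Z(114): 202
merge X(147) and S(174): 321
merge 202 and 321: 523
The encoded length is the sum of every internal node's weight: 88 + 202 + 321 + 523 = 1134 bits.

1134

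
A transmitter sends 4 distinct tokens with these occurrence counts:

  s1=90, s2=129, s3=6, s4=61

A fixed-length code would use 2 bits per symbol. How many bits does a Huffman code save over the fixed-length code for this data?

62

Fixed-length: 2 bits × 286 symbols = 572 bits.
Huffman merges:
merge s3(6) and s4(61): 67
merge 67 and s1(90): 157
merge s2(129) and 157: 286
Huffman total = 67 + 157 + 286 = 510 bits.
Saving = 572 − 510 = 62 bits.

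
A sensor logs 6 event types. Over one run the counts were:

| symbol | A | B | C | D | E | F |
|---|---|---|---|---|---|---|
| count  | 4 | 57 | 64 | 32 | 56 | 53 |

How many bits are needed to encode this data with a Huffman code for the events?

657

Merge the two smallest weights repeatedly:
combine A(4), D(32) → 36
combine 36, F(53) → 89
combine E(56), B(57) → 113
combine C(64), 89 → 153
combine 113, 153 → 266
The encoded length is the sum of every internal node's weight: 36 + 89 + 113 + 153 + 266 = 657 bits.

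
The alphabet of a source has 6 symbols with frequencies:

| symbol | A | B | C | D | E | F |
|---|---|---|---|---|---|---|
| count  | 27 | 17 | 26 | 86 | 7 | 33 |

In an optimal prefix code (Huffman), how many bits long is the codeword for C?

Repeatedly merge the two smallest:
combine E(7), B(17) → 24
combine 24, C(26) → 50
combine A(27), F(33) → 60
combine 50, 60 → 110
combine D(86), 110 → 196
C's leaf is at depth 3, giving a 3-bit codeword.

3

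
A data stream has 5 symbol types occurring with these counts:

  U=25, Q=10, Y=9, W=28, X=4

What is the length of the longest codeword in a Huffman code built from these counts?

Merge the two lowest-weight nodes at each step:
merge X(4) and Y(9): 13
merge Q(10) and 13: 23
merge 23 and U(25): 48
merge W(28) and 48: 76
Maximum depth reached is 4.

4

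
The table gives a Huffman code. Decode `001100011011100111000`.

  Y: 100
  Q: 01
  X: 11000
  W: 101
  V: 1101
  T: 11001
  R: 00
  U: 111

Read left to right; each codeword is recognised as soon as it completes (prefix code):
  00→R | 11000→X | 1101→V | 11001→T | 11000→X
Decoded message: RXVTX

RXVTX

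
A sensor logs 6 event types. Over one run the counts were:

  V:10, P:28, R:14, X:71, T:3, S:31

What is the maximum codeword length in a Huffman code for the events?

Merge the two lowest-weight nodes at each step:
combine T(3), V(10) → 13
combine 13, R(14) → 27
combine 27, P(28) → 55
combine S(31), 55 → 86
combine X(71), 86 → 157
Maximum depth reached is 5.

5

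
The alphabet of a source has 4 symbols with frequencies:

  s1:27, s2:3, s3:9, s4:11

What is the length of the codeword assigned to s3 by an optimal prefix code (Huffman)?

Huffman merges, smallest pair first:
merge s2(3) and s3(9): 12
merge s4(11) and 12: 23
merge 23 and s1(27): 50
The subtree containing s3 is merged 3 times, so code length = 3.

3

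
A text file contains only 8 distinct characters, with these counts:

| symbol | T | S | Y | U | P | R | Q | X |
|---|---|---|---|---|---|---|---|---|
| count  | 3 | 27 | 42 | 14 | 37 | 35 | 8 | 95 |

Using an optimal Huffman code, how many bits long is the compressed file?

Build the Huffman tree bottom-up:
merge T(3) and Q(8): 11
merge 11 and U(14): 25
merge 25 and S(27): 52
merge R(35) and P(37): 72
merge Y(42) and 52: 94
merge 72 and 94: 166
merge X(95) and 166: 261
The encoded length is the sum of every internal node's weight: 11 + 25 + 52 + 72 + 94 + 166 + 261 = 681 bits.

681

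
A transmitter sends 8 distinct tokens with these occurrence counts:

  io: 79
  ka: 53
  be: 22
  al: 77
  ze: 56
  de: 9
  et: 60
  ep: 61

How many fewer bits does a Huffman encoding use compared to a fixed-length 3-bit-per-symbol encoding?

Fixed-length: 3 bits × 417 symbols = 1251 bits.
Huffman merges:
de(9) + be(22) → 31
31 + ka(53) → 84
ze(56) + et(60) → 116
ep(61) + al(77) → 138
io(79) + 84 → 163
116 + 138 → 254
163 + 254 → 417
Huffman total = 31 + 84 + 116 + 138 + 163 + 254 + 417 = 1203 bits.
Saving = 1251 − 1203 = 48 bits.

48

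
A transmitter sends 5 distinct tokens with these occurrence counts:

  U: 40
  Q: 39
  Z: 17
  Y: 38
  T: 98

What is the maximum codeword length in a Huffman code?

3

Merge the two lowest-weight nodes at each step:
Z(17) + Y(38) → 55
Q(39) + U(40) → 79
55 + 79 → 134
T(98) + 134 → 232
Maximum depth reached is 3.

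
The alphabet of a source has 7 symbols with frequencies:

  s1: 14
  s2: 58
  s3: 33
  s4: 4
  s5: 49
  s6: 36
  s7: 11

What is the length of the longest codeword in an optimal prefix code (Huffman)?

5

Merge the two lowest-weight nodes at each step:
merge s4(4) and s7(11): 15
merge s1(14) and 15: 29
merge 29 and s3(33): 62
merge s6(36) and s5(49): 85
merge s2(58) and 62: 120
merge 85 and 120: 205
The rarest symbols sit at the bottom; the longest codeword is 5 bits.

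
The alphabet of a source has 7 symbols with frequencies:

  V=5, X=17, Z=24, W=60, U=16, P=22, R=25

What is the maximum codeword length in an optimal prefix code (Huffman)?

Merge the two lowest-weight nodes at each step:
merge V(5) and U(16): 21
merge X(17) and 21: 38
merge P(22) and Z(24): 46
merge R(25) and 38: 63
merge 46 and W(60): 106
merge 63 and 106: 169
The rarest symbols sit at the bottom; the longest codeword is 4 bits.

4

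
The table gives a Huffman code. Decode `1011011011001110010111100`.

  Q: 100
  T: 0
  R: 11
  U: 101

Read left to right; each codeword is recognised as soon as it completes (prefix code):
  101→U | 101→U | 101→U | 100→Q | 11→R | 100→Q | 101→U | 11→R | 100→Q
Decoded message: UUUQRQURQ

UUUQRQURQ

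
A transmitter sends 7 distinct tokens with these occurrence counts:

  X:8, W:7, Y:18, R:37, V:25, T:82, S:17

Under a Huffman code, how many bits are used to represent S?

Build the tree from the bottom:
W(7) + X(8) → 15
15 + S(17) → 32
Y(18) + V(25) → 43
32 + R(37) → 69
43 + 69 → 112
T(82) + 112 → 194
S's leaf is at depth 4, giving a 4-bit codeword.

4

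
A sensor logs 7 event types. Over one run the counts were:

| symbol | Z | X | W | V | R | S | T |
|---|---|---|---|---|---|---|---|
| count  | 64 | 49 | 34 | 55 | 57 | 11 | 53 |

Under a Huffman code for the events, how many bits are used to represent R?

2

Repeatedly merge the two smallest:
combine S(11), W(34) → 45
combine 45, X(49) → 94
combine T(53), V(55) → 108
combine R(57), Z(64) → 121
combine 94, 108 → 202
combine 121, 202 → 323
The subtree containing R is merged 2 times, so code length = 2.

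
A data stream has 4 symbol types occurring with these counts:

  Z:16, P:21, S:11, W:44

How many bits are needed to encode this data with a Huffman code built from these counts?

Merge the two smallest weights repeatedly:
merge S(11) and Z(16): 27
merge P(21) and 27: 48
merge W(44) and 48: 92
The encoded length is the sum of every internal node's weight: 27 + 48 + 92 = 167 bits.

167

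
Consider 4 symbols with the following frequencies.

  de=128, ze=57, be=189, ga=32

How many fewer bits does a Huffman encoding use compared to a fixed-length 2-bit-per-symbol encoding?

Fixed-length: 2 bits × 406 symbols = 812 bits.
Huffman merges:
ga(32) + ze(57) → 89
89 + de(128) → 217
be(189) + 217 → 406
Huffman total = 89 + 217 + 406 = 712 bits.
Saving = 812 − 712 = 100 bits.

100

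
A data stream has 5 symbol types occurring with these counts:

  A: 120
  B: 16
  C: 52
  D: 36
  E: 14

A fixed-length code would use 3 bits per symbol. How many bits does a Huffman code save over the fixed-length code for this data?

262

Fixed-length: 3 bits × 238 symbols = 714 bits.
Huffman merges:
combine E(14), B(16) → 30
combine 30, D(36) → 66
combine C(52), 66 → 118
combine 118, A(120) → 238
Huffman total = 30 + 66 + 118 + 238 = 452 bits.
Saving = 714 − 452 = 262 bits.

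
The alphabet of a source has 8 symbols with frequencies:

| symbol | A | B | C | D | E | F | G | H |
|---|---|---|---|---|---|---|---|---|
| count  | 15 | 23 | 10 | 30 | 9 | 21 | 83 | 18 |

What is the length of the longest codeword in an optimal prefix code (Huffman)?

Merge the two lowest-weight nodes at each step:
merge E(9) and C(10): 19
merge A(15) and H(18): 33
merge 19 and F(21): 40
merge B(23) and D(30): 53
merge 33 and 40: 73
merge 53 and 73: 126
merge G(83) and 126: 209
Maximum depth reached is 5.

5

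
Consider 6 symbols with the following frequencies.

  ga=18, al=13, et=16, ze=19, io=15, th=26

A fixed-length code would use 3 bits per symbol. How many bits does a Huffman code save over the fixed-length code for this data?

45

Fixed-length: 3 bits × 107 symbols = 321 bits.
Huffman merges:
merge al(13) and io(15): 28
merge et(16) and ga(18): 34
merge ze(19) and th(26): 45
merge 28 and 34: 62
merge 45 and 62: 107
Huffman total = 28 + 34 + 45 + 62 + 107 = 276 bits.
Saving = 321 − 276 = 45 bits.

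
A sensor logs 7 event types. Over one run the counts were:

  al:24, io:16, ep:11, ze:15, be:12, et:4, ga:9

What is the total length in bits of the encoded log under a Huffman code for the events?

Build the Huffman tree bottom-up:
combine et(4), ga(9) → 13
combine ep(11), be(12) → 23
combine 13, ze(15) → 28
combine io(16), 23 → 39
combine al(24), 28 → 52
combine 39, 52 → 91
Each symbol's bit-cost is frequency × depth; summing gives 246 bits (equivalently 13 + 23 + 28 + 39 + 52 + 91).

246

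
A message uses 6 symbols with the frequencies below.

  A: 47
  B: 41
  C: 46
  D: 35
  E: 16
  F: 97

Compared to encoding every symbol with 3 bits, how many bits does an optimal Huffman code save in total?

144

Fixed-length: 3 bits × 282 symbols = 846 bits.
Huffman merges:
merge E(16) and D(35): 51
merge B(41) and C(46): 87
merge A(47) and 51: 98
merge 87 and F(97): 184
merge 98 and 184: 282
Huffman total = 51 + 87 + 98 + 184 + 282 = 702 bits.
Saving = 846 − 702 = 144 bits.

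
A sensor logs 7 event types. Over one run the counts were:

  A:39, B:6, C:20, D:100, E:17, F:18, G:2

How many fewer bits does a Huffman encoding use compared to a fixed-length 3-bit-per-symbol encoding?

Fixed-length: 3 bits × 202 symbols = 606 bits.
Huffman merges:
merge G(2) and B(6): 8
merge 8 and E(17): 25
merge F(18) and C(20): 38
merge 25 and 38: 63
merge A(39) and 63: 102
merge D(100) and 102: 202
Huffman total = 8 + 25 + 38 + 63 + 102 + 202 = 438 bits.
Saving = 606 − 438 = 168 bits.

168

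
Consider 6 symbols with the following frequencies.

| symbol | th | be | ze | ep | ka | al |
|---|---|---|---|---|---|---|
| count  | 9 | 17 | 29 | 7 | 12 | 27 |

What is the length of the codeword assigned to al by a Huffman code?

2

Huffman merges, smallest pair first:
merge ep(7) and th(9): 16
merge ka(12) and 16: 28
merge be(17) and al(27): 44
merge 28 and ze(29): 57
merge 44 and 57: 101
al's leaf is at depth 2, giving a 2-bit codeword.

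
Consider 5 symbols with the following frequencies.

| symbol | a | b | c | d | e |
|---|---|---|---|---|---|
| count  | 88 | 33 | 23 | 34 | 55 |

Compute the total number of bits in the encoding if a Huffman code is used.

522

Build the Huffman tree bottom-up:
c(23) + b(33) → 56
d(34) + e(55) → 89
56 + a(88) → 144
89 + 144 → 233
Total encoded bits = sum of merged weights = 56 + 89 + 144 + 233 = 522.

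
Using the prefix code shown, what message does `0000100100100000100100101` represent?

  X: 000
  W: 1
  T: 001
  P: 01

Read left to right; each codeword is recognised as soon as it completes (prefix code):
  000→X | 01→P | 001→T | 001→T | 000→X | 001→T | 001→T | 001→T | 01→P
Decoded message: XPTTXTTTP

XPTTXTTTP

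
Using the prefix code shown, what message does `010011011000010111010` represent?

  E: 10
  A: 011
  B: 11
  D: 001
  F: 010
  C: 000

Read left to right; each codeword is recognised as soon as it completes (prefix code):
  010→F | 011→A | 011→A | 000→C | 010→F | 11→B | 10→E | 10→E
Decoded message: FAACFBEE

FAACFBEE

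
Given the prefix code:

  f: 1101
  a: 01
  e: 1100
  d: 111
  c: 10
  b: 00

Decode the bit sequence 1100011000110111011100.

eacbffe

Read left to right; each codeword is recognised as soon as it completes (prefix code):
  1100→e | 01→a | 10→c | 00→b | 1101→f | 1101→f | 1100→e
Decoded message: eacbffe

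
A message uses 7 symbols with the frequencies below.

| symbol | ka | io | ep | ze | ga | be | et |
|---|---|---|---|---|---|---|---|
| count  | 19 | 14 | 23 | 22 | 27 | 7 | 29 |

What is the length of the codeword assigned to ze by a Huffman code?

Build the tree from the bottom:
be(7) + io(14) → 21
ka(19) + 21 → 40
ze(22) + ep(23) → 45
ga(27) + et(29) → 56
40 + 45 → 85
56 + 85 → 141
ze's leaf is at depth 3, giving a 3-bit codeword.

3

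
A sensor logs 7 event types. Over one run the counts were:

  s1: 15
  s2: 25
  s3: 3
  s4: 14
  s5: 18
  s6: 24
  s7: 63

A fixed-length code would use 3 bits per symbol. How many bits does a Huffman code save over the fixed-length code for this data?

77

Fixed-length: 3 bits × 162 symbols = 486 bits.
Huffman merges:
combine s3(3), s4(14) → 17
combine s1(15), 17 → 32
combine s5(18), s6(24) → 42
combine s2(25), 32 → 57
combine 42, 57 → 99
combine s7(63), 99 → 162
Huffman total = 17 + 32 + 42 + 57 + 99 + 162 = 409 bits.
Saving = 486 − 409 = 77 bits.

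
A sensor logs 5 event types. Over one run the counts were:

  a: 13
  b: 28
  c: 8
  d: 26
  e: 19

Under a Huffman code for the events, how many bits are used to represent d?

2

Huffman merges, smallest pair first:
combine c(8), a(13) → 21
combine e(19), 21 → 40
combine d(26), b(28) → 54
combine 40, 54 → 94
The subtree containing d is merged 2 times, so code length = 2.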